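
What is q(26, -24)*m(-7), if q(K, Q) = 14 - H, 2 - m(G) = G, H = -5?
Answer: 171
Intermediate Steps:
m(G) = 2 - G
q(K, Q) = 19 (q(K, Q) = 14 - 1*(-5) = 14 + 5 = 19)
q(26, -24)*m(-7) = 19*(2 - 1*(-7)) = 19*(2 + 7) = 19*9 = 171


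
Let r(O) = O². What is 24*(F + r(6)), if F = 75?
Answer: 2664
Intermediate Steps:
24*(F + r(6)) = 24*(75 + 6²) = 24*(75 + 36) = 24*111 = 2664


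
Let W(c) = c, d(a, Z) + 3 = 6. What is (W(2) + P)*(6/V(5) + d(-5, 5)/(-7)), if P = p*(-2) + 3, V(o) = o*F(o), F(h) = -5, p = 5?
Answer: 117/35 ≈ 3.3429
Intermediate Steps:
d(a, Z) = 3 (d(a, Z) = -3 + 6 = 3)
V(o) = -5*o (V(o) = o*(-5) = -5*o)
P = -7 (P = 5*(-2) + 3 = -10 + 3 = -7)
(W(2) + P)*(6/V(5) + d(-5, 5)/(-7)) = (2 - 7)*(6/((-5*5)) + 3/(-7)) = -5*(6/(-25) + 3*(-⅐)) = -5*(6*(-1/25) - 3/7) = -5*(-6/25 - 3/7) = -5*(-117/175) = 117/35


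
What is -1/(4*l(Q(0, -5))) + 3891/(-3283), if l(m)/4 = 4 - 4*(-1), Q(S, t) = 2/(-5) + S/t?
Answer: -501331/420224 ≈ -1.1930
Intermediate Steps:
Q(S, t) = -2/5 + S/t (Q(S, t) = 2*(-1/5) + S/t = -2/5 + S/t)
l(m) = 32 (l(m) = 4*(4 - 4*(-1)) = 4*(4 + 4) = 4*8 = 32)
-1/(4*l(Q(0, -5))) + 3891/(-3283) = -1/(4*32) + 3891/(-3283) = -1/128 + 3891*(-1/3283) = -1*1/128 - 3891/3283 = -1/128 - 3891/3283 = -501331/420224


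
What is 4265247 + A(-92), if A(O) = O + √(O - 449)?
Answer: 4265155 + I*√541 ≈ 4.2652e+6 + 23.259*I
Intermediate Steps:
A(O) = O + √(-449 + O)
4265247 + A(-92) = 4265247 + (-92 + √(-449 - 92)) = 4265247 + (-92 + √(-541)) = 4265247 + (-92 + I*√541) = 4265155 + I*√541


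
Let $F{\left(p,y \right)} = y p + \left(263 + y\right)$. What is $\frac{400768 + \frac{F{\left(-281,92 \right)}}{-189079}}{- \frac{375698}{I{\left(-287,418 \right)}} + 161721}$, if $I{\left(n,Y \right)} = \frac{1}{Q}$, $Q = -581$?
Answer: $\frac{75776838169}{41302843889461} \approx 0.0018347$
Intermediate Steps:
$I{\left(n,Y \right)} = - \frac{1}{581}$ ($I{\left(n,Y \right)} = \frac{1}{-581} = - \frac{1}{581}$)
$F{\left(p,y \right)} = 263 + y + p y$ ($F{\left(p,y \right)} = p y + \left(263 + y\right) = 263 + y + p y$)
$\frac{400768 + \frac{F{\left(-281,92 \right)}}{-189079}}{- \frac{375698}{I{\left(-287,418 \right)}} + 161721} = \frac{400768 + \frac{263 + 92 - 25852}{-189079}}{- \frac{375698}{- \frac{1}{581}} + 161721} = \frac{400768 + \left(263 + 92 - 25852\right) \left(- \frac{1}{189079}\right)}{\left(-375698\right) \left(-581\right) + 161721} = \frac{400768 - - \frac{25497}{189079}}{218280538 + 161721} = \frac{400768 + \frac{25497}{189079}}{218442259} = \frac{75776838169}{189079} \cdot \frac{1}{218442259} = \frac{75776838169}{41302843889461}$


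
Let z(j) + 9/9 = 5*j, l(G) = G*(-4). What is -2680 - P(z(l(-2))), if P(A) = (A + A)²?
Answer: -8764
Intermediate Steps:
l(G) = -4*G
z(j) = -1 + 5*j
P(A) = 4*A² (P(A) = (2*A)² = 4*A²)
-2680 - P(z(l(-2))) = -2680 - 4*(-1 + 5*(-4*(-2)))² = -2680 - 4*(-1 + 5*8)² = -2680 - 4*(-1 + 40)² = -2680 - 4*39² = -2680 - 4*1521 = -2680 - 1*6084 = -2680 - 6084 = -8764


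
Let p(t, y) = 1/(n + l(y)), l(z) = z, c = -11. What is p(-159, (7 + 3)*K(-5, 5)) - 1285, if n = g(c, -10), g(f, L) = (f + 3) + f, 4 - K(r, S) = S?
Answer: -37266/29 ≈ -1285.0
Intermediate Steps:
K(r, S) = 4 - S
g(f, L) = 3 + 2*f (g(f, L) = (3 + f) + f = 3 + 2*f)
n = -19 (n = 3 + 2*(-11) = 3 - 22 = -19)
p(t, y) = 1/(-19 + y)
p(-159, (7 + 3)*K(-5, 5)) - 1285 = 1/(-19 + (7 + 3)*(4 - 1*5)) - 1285 = 1/(-19 + 10*(4 - 5)) - 1285 = 1/(-19 + 10*(-1)) - 1285 = 1/(-19 - 10) - 1285 = 1/(-29) - 1285 = -1/29 - 1285 = -37266/29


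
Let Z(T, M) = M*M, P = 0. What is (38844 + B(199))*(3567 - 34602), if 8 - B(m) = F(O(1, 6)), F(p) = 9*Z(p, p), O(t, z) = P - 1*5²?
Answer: -1031199945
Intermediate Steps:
Z(T, M) = M²
O(t, z) = -25 (O(t, z) = 0 - 1*5² = 0 - 1*25 = 0 - 25 = -25)
F(p) = 9*p²
B(m) = -5617 (B(m) = 8 - 9*(-25)² = 8 - 9*625 = 8 - 1*5625 = 8 - 5625 = -5617)
(38844 + B(199))*(3567 - 34602) = (38844 - 5617)*(3567 - 34602) = 33227*(-31035) = -1031199945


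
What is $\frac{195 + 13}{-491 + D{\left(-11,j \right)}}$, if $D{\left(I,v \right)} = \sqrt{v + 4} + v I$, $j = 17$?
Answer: $- \frac{47008}{153221} - \frac{208 \sqrt{21}}{459663} \approx -0.30887$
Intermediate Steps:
$D{\left(I,v \right)} = \sqrt{4 + v} + I v$
$\frac{195 + 13}{-491 + D{\left(-11,j \right)}} = \frac{195 + 13}{-491 + \left(\sqrt{4 + 17} - 187\right)} = \frac{208}{-491 - \left(187 - \sqrt{21}\right)} = \frac{208}{-678 + \sqrt{21}}$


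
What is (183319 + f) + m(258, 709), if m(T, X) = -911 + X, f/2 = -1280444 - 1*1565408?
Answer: -5508587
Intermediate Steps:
f = -5691704 (f = 2*(-1280444 - 1*1565408) = 2*(-1280444 - 1565408) = 2*(-2845852) = -5691704)
(183319 + f) + m(258, 709) = (183319 - 5691704) + (-911 + 709) = -5508385 - 202 = -5508587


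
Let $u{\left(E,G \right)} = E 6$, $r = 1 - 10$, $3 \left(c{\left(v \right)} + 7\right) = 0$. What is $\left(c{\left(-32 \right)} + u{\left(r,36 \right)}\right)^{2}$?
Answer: $3721$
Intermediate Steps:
$c{\left(v \right)} = -7$ ($c{\left(v \right)} = -7 + \frac{1}{3} \cdot 0 = -7 + 0 = -7$)
$r = -9$ ($r = 1 - 10 = -9$)
$u{\left(E,G \right)} = 6 E$
$\left(c{\left(-32 \right)} + u{\left(r,36 \right)}\right)^{2} = \left(-7 + 6 \left(-9\right)\right)^{2} = \left(-7 - 54\right)^{2} = \left(-61\right)^{2} = 3721$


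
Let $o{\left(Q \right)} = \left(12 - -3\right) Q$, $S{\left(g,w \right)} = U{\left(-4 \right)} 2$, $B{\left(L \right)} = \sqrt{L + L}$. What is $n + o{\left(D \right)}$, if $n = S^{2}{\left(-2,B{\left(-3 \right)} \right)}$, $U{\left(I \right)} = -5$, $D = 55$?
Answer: $925$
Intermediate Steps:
$B{\left(L \right)} = \sqrt{2} \sqrt{L}$ ($B{\left(L \right)} = \sqrt{2 L} = \sqrt{2} \sqrt{L}$)
$S{\left(g,w \right)} = -10$ ($S{\left(g,w \right)} = \left(-5\right) 2 = -10$)
$o{\left(Q \right)} = 15 Q$ ($o{\left(Q \right)} = \left(12 + 3\right) Q = 15 Q$)
$n = 100$ ($n = \left(-10\right)^{2} = 100$)
$n + o{\left(D \right)} = 100 + 15 \cdot 55 = 100 + 825 = 925$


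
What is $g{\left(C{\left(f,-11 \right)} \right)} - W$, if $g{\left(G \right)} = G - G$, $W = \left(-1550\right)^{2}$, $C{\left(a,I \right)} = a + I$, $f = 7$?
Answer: $-2402500$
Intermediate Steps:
$C{\left(a,I \right)} = I + a$
$W = 2402500$
$g{\left(G \right)} = 0$
$g{\left(C{\left(f,-11 \right)} \right)} - W = 0 - 2402500 = -2402500$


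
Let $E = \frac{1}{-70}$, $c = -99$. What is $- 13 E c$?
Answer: $- \frac{1287}{70} \approx -18.386$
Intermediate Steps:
$E = - \frac{1}{70} \approx -0.014286$
$- 13 E c = \left(-13\right) \left(- \frac{1}{70}\right) \left(-99\right) = \frac{13}{70} \left(-99\right) = - \frac{1287}{70}$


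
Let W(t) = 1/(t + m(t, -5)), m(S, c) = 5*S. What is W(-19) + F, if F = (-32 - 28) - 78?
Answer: -15733/114 ≈ -138.01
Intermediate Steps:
W(t) = 1/(6*t) (W(t) = 1/(t + 5*t) = 1/(6*t))
F = -138 (F = -60 - 78 = -138)
W(-19) + F = (⅙)/(-19) - 138 = (⅙)*(-1/19) - 138 = -1/114 - 138 = -15733/114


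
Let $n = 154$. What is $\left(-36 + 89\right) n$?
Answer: $8162$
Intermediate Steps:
$\left(-36 + 89\right) n = \left(-36 + 89\right) 154 = 53 \cdot 154 = 8162$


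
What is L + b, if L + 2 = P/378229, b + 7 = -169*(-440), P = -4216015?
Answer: 28117488364/378229 ≈ 74340.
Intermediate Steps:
b = 74353 (b = -7 - 169*(-440) = -7 + 74360 = 74353)
L = -4972473/378229 (L = -2 - 4216015/378229 = -4972473/378229 ≈ -13.147)
L + b = -4972473/378229 + 74353 = 28117488364/378229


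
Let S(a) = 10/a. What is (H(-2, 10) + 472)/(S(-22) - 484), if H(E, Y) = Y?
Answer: -5302/5329 ≈ -0.99493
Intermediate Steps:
(H(-2, 10) + 472)/(S(-22) - 484) = (10 + 472)/(10/(-22) - 484) = 482/(10*(-1/22) - 484) = 482/(-5/11 - 484) = 482/(-5329/11) = 482*(-11/5329) = -5302/5329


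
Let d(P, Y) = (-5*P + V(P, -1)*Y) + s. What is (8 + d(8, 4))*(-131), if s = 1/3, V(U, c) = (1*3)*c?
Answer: 17161/3 ≈ 5720.3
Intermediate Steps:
V(U, c) = 3*c
s = ⅓ ≈ 0.33333
d(P, Y) = ⅓ - 5*P - 3*Y (d(P, Y) = (-5*P + (3*(-1))*Y) + ⅓ = (-5*P - 3*Y) + ⅓ = ⅓ - 5*P - 3*Y)
(8 + d(8, 4))*(-131) = (8 + (⅓ - 5*8 - 3*4))*(-131) = (8 + (⅓ - 40 - 12))*(-131) = (8 - 155/3)*(-131) = -131/3*(-131) = 17161/3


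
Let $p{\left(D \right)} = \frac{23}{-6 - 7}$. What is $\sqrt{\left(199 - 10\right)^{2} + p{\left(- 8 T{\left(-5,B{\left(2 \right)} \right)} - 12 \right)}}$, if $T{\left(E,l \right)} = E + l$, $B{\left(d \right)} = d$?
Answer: $\frac{5 \sqrt{241462}}{13} \approx 189.0$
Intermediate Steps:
$p{\left(D \right)} = - \frac{23}{13}$ ($p{\left(D \right)} = \frac{23}{-13} = 23 \left(- \frac{1}{13}\right) = - \frac{23}{13}$)
$\sqrt{\left(199 - 10\right)^{2} + p{\left(- 8 T{\left(-5,B{\left(2 \right)} \right)} - 12 \right)}} = \sqrt{\left(199 - 10\right)^{2} - \frac{23}{13}} = \sqrt{189^{2} - \frac{23}{13}} = \sqrt{35721 - \frac{23}{13}} = \sqrt{\frac{464350}{13}} = \frac{5 \sqrt{241462}}{13}$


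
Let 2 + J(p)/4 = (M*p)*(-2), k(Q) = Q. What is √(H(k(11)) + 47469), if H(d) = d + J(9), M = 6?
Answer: 56*√15 ≈ 216.89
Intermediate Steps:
J(p) = -8 - 48*p (J(p) = -8 + 4*((6*p)*(-2)) = -8 + 4*(-12*p) = -8 - 48*p)
H(d) = -440 + d (H(d) = d + (-8 - 48*9) = d + (-8 - 432) = d - 440 = -440 + d)
√(H(k(11)) + 47469) = √((-440 + 11) + 47469) = √(-429 + 47469) = √47040 = 56*√15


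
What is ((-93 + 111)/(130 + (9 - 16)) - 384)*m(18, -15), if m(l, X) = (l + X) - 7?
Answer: 62952/41 ≈ 1535.4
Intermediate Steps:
m(l, X) = -7 + X + l (m(l, X) = (X + l) - 7 = -7 + X + l)
((-93 + 111)/(130 + (9 - 16)) - 384)*m(18, -15) = ((-93 + 111)/(130 + (9 - 16)) - 384)*(-7 - 15 + 18) = (18/(130 - 7) - 384)*(-4) = (18/123 - 384)*(-4) = (18*(1/123) - 384)*(-4) = (6/41 - 384)*(-4) = -15738/41*(-4) = 62952/41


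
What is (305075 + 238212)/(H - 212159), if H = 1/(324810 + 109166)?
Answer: -235773519112/92071914183 ≈ -2.5608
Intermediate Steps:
H = 1/433976 ≈ 2.3043e-6
(305075 + 238212)/(H - 212159) = (305075 + 238212)/(1/433976 - 212159) = 543287/(-92071914183/433976) = 543287*(-433976/92071914183) = -235773519112/92071914183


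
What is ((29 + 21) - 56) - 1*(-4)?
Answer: -2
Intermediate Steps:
((29 + 21) - 56) - 1*(-4) = (50 - 56) + 4 = -6 + 4 = -2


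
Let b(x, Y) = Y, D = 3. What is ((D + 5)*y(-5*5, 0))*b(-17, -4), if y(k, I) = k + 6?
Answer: 608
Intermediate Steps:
y(k, I) = 6 + k
((D + 5)*y(-5*5, 0))*b(-17, -4) = ((3 + 5)*(6 - 5*5))*(-4) = (8*(6 - 25))*(-4) = (8*(-19))*(-4) = -152*(-4) = 608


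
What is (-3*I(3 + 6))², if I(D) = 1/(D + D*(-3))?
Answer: 1/36 ≈ 0.027778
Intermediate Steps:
I(D) = -1/(2*D) (I(D) = 1/(D - 3*D) = 1/(-2*D) = -1/(2*D))
(-3*I(3 + 6))² = (-(-3)/(2*(3 + 6)))² = (-(-3)/(2*9))² = (-3*(-1/18))² = (⅙)² = 1/36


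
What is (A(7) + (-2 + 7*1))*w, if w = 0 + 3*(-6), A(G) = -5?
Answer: 0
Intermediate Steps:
w = -18 (w = 0 - 18 = -18)
(A(7) + (-2 + 7*1))*w = (-5 + (-2 + 7*1))*(-18) = (-5 + (-2 + 7))*(-18) = (-5 + 5)*(-18) = 0*(-18) = 0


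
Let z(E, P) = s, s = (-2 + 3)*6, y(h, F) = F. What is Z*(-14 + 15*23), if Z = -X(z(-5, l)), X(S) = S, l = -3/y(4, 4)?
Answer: -1986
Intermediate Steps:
l = -¾ (l = -3/4 = -3*¼ = -¾ ≈ -0.75000)
s = 6 (s = 1*6 = 6)
z(E, P) = 6
Z = -6 (Z = -1*6 = -6)
Z*(-14 + 15*23) = -6*(-14 + 15*23) = -6*(-14 + 345) = -6*331 = -1986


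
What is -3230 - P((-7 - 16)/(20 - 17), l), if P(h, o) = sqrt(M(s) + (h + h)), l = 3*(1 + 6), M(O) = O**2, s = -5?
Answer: -3230 - sqrt(87)/3 ≈ -3233.1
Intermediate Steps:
l = 21 (l = 3*7 = 21)
P(h, o) = sqrt(25 + 2*h) (P(h, o) = sqrt((-5)**2 + (h + h)) = sqrt(25 + 2*h))
-3230 - P((-7 - 16)/(20 - 17), l) = -3230 - sqrt(25 + 2*((-7 - 16)/(20 - 17))) = -3230 - sqrt(25 + 2*(-23/3)) = -3230 - sqrt(25 - 46/3) = -3230 - sqrt(29/3) = -3230 - sqrt(87)/3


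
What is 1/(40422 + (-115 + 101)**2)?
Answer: 1/40618 ≈ 2.4620e-5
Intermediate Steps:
1/(40422 + (-115 + 101)**2) = 1/(40422 + (-14)**2) = 1/(40422 + 196) = 1/40618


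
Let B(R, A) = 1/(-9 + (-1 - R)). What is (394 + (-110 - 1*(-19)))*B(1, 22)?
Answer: -303/11 ≈ -27.545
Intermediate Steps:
B(R, A) = 1/(-10 - R)
(394 + (-110 - 1*(-19)))*B(1, 22) = (394 + (-110 - 1*(-19)))*(-1/(10 + 1)) = (394 + (-110 + 19))*(-1/11) = (394 - 91)*(-1*1/11) = 303*(-1/11) = -303/11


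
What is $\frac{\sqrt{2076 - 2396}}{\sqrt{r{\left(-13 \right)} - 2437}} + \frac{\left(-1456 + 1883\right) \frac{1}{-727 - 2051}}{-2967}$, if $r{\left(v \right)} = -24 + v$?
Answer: $\frac{427}{8242326} + \frac{4 \sqrt{12370}}{1237} \approx 0.3597$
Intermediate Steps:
$\frac{\sqrt{2076 - 2396}}{\sqrt{r{\left(-13 \right)} - 2437}} + \frac{\left(-1456 + 1883\right) \frac{1}{-727 - 2051}}{-2967} = \frac{\sqrt{2076 - 2396}}{\sqrt{\left(-24 - 13\right) - 2437}} + \frac{\left(-1456 + 1883\right) \frac{1}{-727 - 2051}}{-2967} = \frac{\sqrt{-320}}{\sqrt{-37 - 2437}} + \frac{427}{-2778} \left(- \frac{1}{2967}\right) = \frac{8 i \sqrt{5}}{\sqrt{-2474}} + 427 \left(- \frac{1}{2778}\right) \left(- \frac{1}{2967}\right) = \frac{8 i \sqrt{5}}{i \sqrt{2474}} - - \frac{427}{8242326} = 8 i \sqrt{5} \left(- \frac{i \sqrt{2474}}{2474}\right) + \frac{427}{8242326} = \frac{4 \sqrt{12370}}{1237} + \frac{427}{8242326} = \frac{427}{8242326} + \frac{4 \sqrt{12370}}{1237}$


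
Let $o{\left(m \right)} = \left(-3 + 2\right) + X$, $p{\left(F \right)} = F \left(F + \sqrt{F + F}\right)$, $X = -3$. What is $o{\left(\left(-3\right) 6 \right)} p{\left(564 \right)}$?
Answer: $-1272384 - 4512 \sqrt{282} \approx -1.3482 \cdot 10^{6}$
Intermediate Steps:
$p{\left(F \right)} = F \left(F + \sqrt{2} \sqrt{F}\right)$ ($p{\left(F \right)} = F \left(F + \sqrt{2 F}\right) = F \left(F + \sqrt{2} \sqrt{F}\right)$)
$o{\left(m \right)} = -4$ ($o{\left(m \right)} = \left(-3 + 2\right) - 3 = -1 - 3 = -4$)
$o{\left(\left(-3\right) 6 \right)} p{\left(564 \right)} = - 4 \left(564^{2} + \sqrt{2} \cdot 564^{\frac{3}{2}}\right) = - 4 \left(318096 + \sqrt{2} \cdot 1128 \sqrt{141}\right) = - 4 \left(318096 + 1128 \sqrt{282}\right) = -1272384 - 4512 \sqrt{282}$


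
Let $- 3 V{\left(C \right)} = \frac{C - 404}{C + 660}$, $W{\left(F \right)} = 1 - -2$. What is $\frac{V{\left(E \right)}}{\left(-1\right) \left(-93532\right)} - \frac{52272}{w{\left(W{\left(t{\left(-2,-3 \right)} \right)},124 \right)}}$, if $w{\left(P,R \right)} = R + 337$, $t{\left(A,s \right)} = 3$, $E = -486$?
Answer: $- \frac{1276056122599}{11253863772} \approx -113.39$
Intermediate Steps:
$W{\left(F \right)} = 3$ ($W{\left(F \right)} = 1 + 2 = 3$)
$w{\left(P,R \right)} = 337 + R$
$V{\left(C \right)} = - \frac{-404 + C}{3 \left(660 + C\right)}$ ($V{\left(C \right)} = - \frac{\left(C - 404\right) \frac{1}{C + 660}}{3} = - \frac{\left(-404 + C\right) \frac{1}{660 + C}}{3} = - \frac{\frac{1}{660 + C} \left(-404 + C\right)}{3} = - \frac{-404 + C}{3 \left(660 + C\right)}$)
$\frac{V{\left(E \right)}}{\left(-1\right) \left(-93532\right)} - \frac{52272}{w{\left(W{\left(t{\left(-2,-3 \right)} \right)},124 \right)}} = \frac{\frac{1}{3} \frac{1}{660 - 486} \left(404 - -486\right)}{\left(-1\right) \left(-93532\right)} - \frac{52272}{337 + 124} = \frac{\frac{1}{3} \cdot \frac{1}{174} \left(404 + 486\right)}{93532} - \frac{52272}{461} = \frac{1}{3} \cdot \frac{1}{174} \cdot 890 \cdot \frac{1}{93532} - \frac{52272}{461} = \frac{445}{261} \cdot \frac{1}{93532} - \frac{52272}{461} = \frac{445}{24411852} - \frac{52272}{461} = - \frac{1276056122599}{11253863772}$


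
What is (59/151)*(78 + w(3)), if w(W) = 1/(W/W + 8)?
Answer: 41477/1359 ≈ 30.520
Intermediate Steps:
w(W) = ⅑ (w(W) = 1/(1 + 8) = 1/9 = ⅑)
(59/151)*(78 + w(3)) = (59/151)*(78 + ⅑) = (59*(1/151))*(703/9) = (59/151)*(703/9) = 41477/1359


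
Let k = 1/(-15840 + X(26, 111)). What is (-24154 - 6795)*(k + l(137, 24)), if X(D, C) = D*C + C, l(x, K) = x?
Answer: -54454456010/12843 ≈ -4.2400e+6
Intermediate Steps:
X(D, C) = C + C*D (X(D, C) = C*D + C = C + C*D)
k = -1/12843 (k = 1/(-15840 + 111*(1 + 26)) = 1/(-15840 + 111*27) = 1/(-15840 + 2997) = 1/(-12843) = -1/12843 ≈ -7.7863e-5)
(-24154 - 6795)*(k + l(137, 24)) = (-24154 - 6795)*(-1/12843 + 137) = -30949*1759490/12843 = -54454456010/12843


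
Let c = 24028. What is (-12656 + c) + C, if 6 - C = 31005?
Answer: -19627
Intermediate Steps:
C = -30999 (C = 6 - 1*31005 = 6 - 31005 = -30999)
(-12656 + c) + C = (-12656 + 24028) - 30999 = 11372 - 30999 = -19627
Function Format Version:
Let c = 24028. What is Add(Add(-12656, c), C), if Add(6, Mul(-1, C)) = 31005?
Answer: -19627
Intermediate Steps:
C = -30999 (C = Add(6, Mul(-1, 31005)) = Add(6, -31005) = -30999)
Add(Add(-12656, c), C) = Add(Add(-12656, 24028), -30999) = Add(11372, -30999) = -19627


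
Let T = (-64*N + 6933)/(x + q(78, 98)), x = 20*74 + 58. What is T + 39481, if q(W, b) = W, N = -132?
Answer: 63816677/1616 ≈ 39491.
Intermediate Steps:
x = 1538 (x = 1480 + 58 = 1538)
T = 15381/1616 (T = (-64*(-132) + 6933)/(1538 + 78) = (8448 + 6933)/1616 = 15381*(1/1616) = 15381/1616 ≈ 9.5179)
T + 39481 = 15381/1616 + 39481 = 63816677/1616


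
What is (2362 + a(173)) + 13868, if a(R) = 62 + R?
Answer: 16465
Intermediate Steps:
(2362 + a(173)) + 13868 = (2362 + (62 + 173)) + 13868 = (2362 + 235) + 13868 = 2597 + 13868 = 16465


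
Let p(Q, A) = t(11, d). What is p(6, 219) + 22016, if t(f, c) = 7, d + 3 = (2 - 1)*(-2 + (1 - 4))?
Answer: 22023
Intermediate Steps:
d = -8 (d = -3 + (2 - 1)*(-2 + (1 - 4)) = -3 + 1*(-2 - 3) = -3 + 1*(-5) = -3 - 5 = -8)
p(Q, A) = 7
p(6, 219) + 22016 = 7 + 22016 = 22023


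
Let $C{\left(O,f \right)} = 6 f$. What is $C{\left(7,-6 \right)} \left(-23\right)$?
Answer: $828$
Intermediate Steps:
$C{\left(7,-6 \right)} \left(-23\right) = 6 \left(-6\right) \left(-23\right) = \left(-36\right) \left(-23\right) = 828$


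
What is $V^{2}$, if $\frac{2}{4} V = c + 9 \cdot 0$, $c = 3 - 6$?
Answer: $36$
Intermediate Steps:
$c = -3$ ($c = 3 - 6 = -3$)
$V = -6$ ($V = 2 \left(-3 + 9 \cdot 0\right) = 2 \left(-3 + 0\right) = 2 \left(-3\right) = -6$)
$V^{2} = \left(-6\right)^{2} = 36$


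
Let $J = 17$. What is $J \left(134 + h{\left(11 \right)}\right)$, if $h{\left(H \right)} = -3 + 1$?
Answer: $2244$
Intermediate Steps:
$h{\left(H \right)} = -2$
$J \left(134 + h{\left(11 \right)}\right) = 17 \left(134 - 2\right) = 17 \cdot 132 = 2244$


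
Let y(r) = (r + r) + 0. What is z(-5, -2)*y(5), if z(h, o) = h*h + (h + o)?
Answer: 180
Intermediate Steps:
z(h, o) = h + o + h**2 (z(h, o) = h**2 + (h + o) = h + o + h**2)
y(r) = 2*r (y(r) = 2*r + 0 = 2*r)
z(-5, -2)*y(5) = (-5 - 2 + (-5)**2)*(2*5) = (-5 - 2 + 25)*10 = 18*10 = 180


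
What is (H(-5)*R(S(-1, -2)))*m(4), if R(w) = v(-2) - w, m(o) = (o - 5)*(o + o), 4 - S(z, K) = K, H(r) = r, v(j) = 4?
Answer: -80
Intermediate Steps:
S(z, K) = 4 - K
m(o) = 2*o*(-5 + o) (m(o) = (-5 + o)*(2*o) = 2*o*(-5 + o))
R(w) = 4 - w
(H(-5)*R(S(-1, -2)))*m(4) = (-5*(4 - (4 - 1*(-2))))*(2*4*(-5 + 4)) = (-5*(4 - (4 + 2)))*(2*4*(-1)) = -5*(4 - 1*6)*(-8) = -5*(4 - 6)*(-8) = -5*(-2)*(-8) = 10*(-8) = -80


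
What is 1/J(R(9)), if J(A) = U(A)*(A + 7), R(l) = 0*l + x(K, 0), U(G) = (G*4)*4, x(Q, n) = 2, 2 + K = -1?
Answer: 1/288 ≈ 0.0034722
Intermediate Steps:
K = -3 (K = -2 - 1 = -3)
U(G) = 16*G (U(G) = (4*G)*4 = 16*G)
R(l) = 2 (R(l) = 0*l + 2 = 0 + 2 = 2)
J(A) = 16*A*(7 + A) (J(A) = (16*A)*(A + 7) = (16*A)*(7 + A) = 16*A*(7 + A))
1/J(R(9)) = 1/(16*2*(7 + 2)) = 1/(16*2*9) = 1/288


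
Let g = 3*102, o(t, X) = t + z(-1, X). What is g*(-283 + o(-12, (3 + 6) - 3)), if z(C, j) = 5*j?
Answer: -81090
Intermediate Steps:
o(t, X) = t + 5*X
g = 306
g*(-283 + o(-12, (3 + 6) - 3)) = 306*(-283 + (-12 + 5*((3 + 6) - 3))) = 306*(-283 + (-12 + 5*(9 - 3))) = 306*(-283 + (-12 + 5*6)) = 306*(-283 + (-12 + 30)) = 306*(-283 + 18) = 306*(-265) = -81090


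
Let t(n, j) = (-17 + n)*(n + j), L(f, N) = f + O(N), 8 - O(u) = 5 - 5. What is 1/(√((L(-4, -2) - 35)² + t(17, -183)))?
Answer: 1/31 ≈ 0.032258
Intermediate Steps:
O(u) = 8 (O(u) = 8 - (5 - 5) = 8 - 1*0 = 8 + 0 = 8)
L(f, N) = 8 + f (L(f, N) = f + 8 = 8 + f)
t(n, j) = (-17 + n)*(j + n)
1/(√((L(-4, -2) - 35)² + t(17, -183))) = 1/(√(((8 - 4) - 35)² + (17² - 17*(-183) - 17*17 - 183*17))) = 1/(√((4 - 35)² + (289 + 3111 - 289 - 3111))) = 1/(√((-31)² + 0)) = 1/(√(961 + 0)) = 1/(√961) = 1/31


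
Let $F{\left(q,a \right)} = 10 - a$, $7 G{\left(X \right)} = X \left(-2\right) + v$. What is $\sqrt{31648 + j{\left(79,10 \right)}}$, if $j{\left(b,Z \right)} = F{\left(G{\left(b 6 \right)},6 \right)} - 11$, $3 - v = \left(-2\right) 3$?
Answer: $\sqrt{31641} \approx 177.88$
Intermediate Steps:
$v = 9$ ($v = 3 - \left(-2\right) 3 = 3 - -6 = 3 + 6 = 9$)
$G{\left(X \right)} = \frac{9}{7} - \frac{2 X}{7}$ ($G{\left(X \right)} = \frac{X \left(-2\right) + 9}{7} = \frac{- 2 X + 9}{7} = \frac{9 - 2 X}{7} = \frac{9}{7} - \frac{2 X}{7}$)
$j{\left(b,Z \right)} = -7$ ($j{\left(b,Z \right)} = \left(10 - 6\right) - 11 = 4 - 11 = -7$)
$\sqrt{31648 + j{\left(79,10 \right)}} = \sqrt{31648 - 7} = \sqrt{31641}$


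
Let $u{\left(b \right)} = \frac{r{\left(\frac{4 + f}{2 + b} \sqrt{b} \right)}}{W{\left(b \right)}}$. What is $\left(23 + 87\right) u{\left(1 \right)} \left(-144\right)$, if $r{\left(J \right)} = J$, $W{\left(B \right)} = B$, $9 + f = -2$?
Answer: $36960$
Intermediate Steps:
$f = -11$ ($f = -9 - 2 = -11$)
$u{\left(b \right)} = - \frac{7}{\sqrt{b} \left(2 + b\right)}$ ($u{\left(b \right)} = \frac{\frac{4 - 11}{2 + b} \sqrt{b}}{b} = \frac{- \frac{7}{2 + b} \sqrt{b}}{b} = \frac{\left(-7\right) \sqrt{b} \frac{1}{2 + b}}{b} = - \frac{7}{\sqrt{b} \left(2 + b\right)}$)
$\left(23 + 87\right) u{\left(1 \right)} \left(-144\right) = \left(23 + 87\right) \left(- \frac{7}{1 \left(2 + 1\right)}\right) \left(-144\right) = 110 \left(\left(-7\right) 1 \cdot \frac{1}{3}\right) \left(-144\right) = 110 \left(- \frac{7}{3}\right) \left(-144\right) = \left(- \frac{770}{3}\right) \left(-144\right) = 36960$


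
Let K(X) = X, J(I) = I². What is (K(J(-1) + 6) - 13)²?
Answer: 36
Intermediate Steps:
(K(J(-1) + 6) - 13)² = (((-1)² + 6) - 13)² = ((1 + 6) - 13)² = (7 - 13)² = (-6)² = 36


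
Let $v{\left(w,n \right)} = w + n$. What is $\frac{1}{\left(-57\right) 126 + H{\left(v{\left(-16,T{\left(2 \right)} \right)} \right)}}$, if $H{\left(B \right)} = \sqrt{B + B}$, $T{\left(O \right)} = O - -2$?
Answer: $- \frac{1197}{8596858} - \frac{i \sqrt{6}}{25790574} \approx -0.00013924 - 9.4976 \cdot 10^{-8} i$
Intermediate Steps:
$T{\left(O \right)} = 2 + O$ ($T{\left(O \right)} = O + 2 = 2 + O$)
$v{\left(w,n \right)} = n + w$
$H{\left(B \right)} = \sqrt{2} \sqrt{B}$ ($H{\left(B \right)} = \sqrt{2 B} = \sqrt{2} \sqrt{B}$)
$\frac{1}{\left(-57\right) 126 + H{\left(v{\left(-16,T{\left(2 \right)} \right)} \right)}} = \frac{1}{\left(-57\right) 126 + \sqrt{2} \sqrt{\left(2 + 2\right) - 16}} = \frac{1}{-7182 + \sqrt{2} \sqrt{4 - 16}} = \frac{1}{-7182 + \sqrt{2} \sqrt{-12}} = \frac{1}{-7182 + \sqrt{2} \cdot 2 i \sqrt{3}} = \frac{1}{-7182 + 2 i \sqrt{6}}$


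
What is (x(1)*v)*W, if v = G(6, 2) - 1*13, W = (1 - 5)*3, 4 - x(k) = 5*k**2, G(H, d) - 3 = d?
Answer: -96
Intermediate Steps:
G(H, d) = 3 + d
x(k) = 4 - 5*k**2
W = -12 (W = -4*3 = -12)
v = -8 (v = (3 + 2) - 1*13 = 5 - 13 = -8)
(x(1)*v)*W = ((4 - 5*1**2)*(-8))*(-12) = ((4 - 5*1)*(-8))*(-12) = ((4 - 5)*(-8))*(-12) = -1*(-8)*(-12) = 8*(-12) = -96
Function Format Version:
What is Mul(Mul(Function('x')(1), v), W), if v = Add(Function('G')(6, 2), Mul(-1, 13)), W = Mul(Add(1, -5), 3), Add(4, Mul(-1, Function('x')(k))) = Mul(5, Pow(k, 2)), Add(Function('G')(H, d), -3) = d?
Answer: -96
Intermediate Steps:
Function('G')(H, d) = Add(3, d)
Function('x')(k) = Add(4, Mul(-5, Pow(k, 2))) (Function('x')(k) = Add(4, Mul(-1, Mul(5, Pow(k, 2)))) = Add(4, Mul(-5, Pow(k, 2))))
W = -12 (W = Mul(-4, 3) = -12)
v = -8 (v = Add(Add(3, 2), Mul(-1, 13)) = Add(5, -13) = -8)
Mul(Mul(Function('x')(1), v), W) = Mul(Mul(Add(4, Mul(-5, Pow(1, 2))), -8), -12) = Mul(Mul(Add(4, Mul(-5, 1)), -8), -12) = Mul(Mul(Add(4, -5), -8), -12) = Mul(Mul(-1, -8), -12) = Mul(8, -12) = -96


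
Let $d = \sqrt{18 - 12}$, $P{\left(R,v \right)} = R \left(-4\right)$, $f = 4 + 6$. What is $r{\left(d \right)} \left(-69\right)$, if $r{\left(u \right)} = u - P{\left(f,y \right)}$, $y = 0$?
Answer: $-2760 - 69 \sqrt{6} \approx -2929.0$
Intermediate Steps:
$f = 10$
$P{\left(R,v \right)} = - 4 R$
$d = \sqrt{6} \approx 2.4495$
$r{\left(u \right)} = 40 + u$ ($r{\left(u \right)} = u - \left(-4\right) 10 = u - -40 = u + 40 = 40 + u$)
$r{\left(d \right)} \left(-69\right) = \left(40 + \sqrt{6}\right) \left(-69\right) = -2760 - 69 \sqrt{6}$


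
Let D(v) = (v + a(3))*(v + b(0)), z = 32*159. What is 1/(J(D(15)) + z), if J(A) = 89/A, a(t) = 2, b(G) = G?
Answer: 255/1297529 ≈ 0.00019653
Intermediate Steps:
z = 5088
D(v) = v*(2 + v) (D(v) = (v + 2)*(v + 0) = (2 + v)*v = v*(2 + v))
1/(J(D(15)) + z) = 1/(89/((15*(2 + 15))) + 5088) = 1/(89/((15*17)) + 5088) = 1/(89/255 + 5088) = 1/(1297529/255) = 255/1297529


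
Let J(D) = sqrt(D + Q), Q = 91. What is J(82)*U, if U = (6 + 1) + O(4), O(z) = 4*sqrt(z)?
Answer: 15*sqrt(173) ≈ 197.29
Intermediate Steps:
J(D) = sqrt(91 + D) (J(D) = sqrt(D + 91) = sqrt(91 + D))
U = 15 (U = (6 + 1) + 4*sqrt(4) = 7 + 4*2 = 7 + 8 = 15)
J(82)*U = sqrt(91 + 82)*15 = sqrt(173)*15 = 15*sqrt(173)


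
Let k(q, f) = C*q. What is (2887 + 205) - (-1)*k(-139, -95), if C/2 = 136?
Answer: -34716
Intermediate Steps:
C = 272 (C = 2*136 = 272)
k(q, f) = 272*q
(2887 + 205) - (-1)*k(-139, -95) = (2887 + 205) - (-1)*272*(-139) = 3092 - (-1)*(-37808) = 3092 - 1*37808 = 3092 - 37808 = -34716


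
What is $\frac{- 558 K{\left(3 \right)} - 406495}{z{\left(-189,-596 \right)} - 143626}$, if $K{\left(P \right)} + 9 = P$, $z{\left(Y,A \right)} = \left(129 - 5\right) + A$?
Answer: $\frac{403147}{144098} \approx 2.7977$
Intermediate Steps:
$z{\left(Y,A \right)} = 124 + A$
$K{\left(P \right)} = -9 + P$
$\frac{- 558 K{\left(3 \right)} - 406495}{z{\left(-189,-596 \right)} - 143626} = \frac{- 558 \left(-9 + 3\right) - 406495}{\left(124 - 596\right) - 143626} = \frac{\left(-558\right) \left(-6\right) - 406495}{-472 - 143626} = \frac{3348 - 406495}{-144098} = \left(-403147\right) \left(- \frac{1}{144098}\right) = \frac{403147}{144098}$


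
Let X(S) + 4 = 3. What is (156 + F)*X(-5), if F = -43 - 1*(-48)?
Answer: -161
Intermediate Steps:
F = 5 (F = -43 + 48 = 5)
X(S) = -1 (X(S) = -4 + 3 = -1)
(156 + F)*X(-5) = (156 + 5)*(-1) = 161*(-1) = -161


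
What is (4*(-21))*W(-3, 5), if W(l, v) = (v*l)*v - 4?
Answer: 6636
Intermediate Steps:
W(l, v) = -4 + l*v² (W(l, v) = (l*v)*v - 4 = l*v² - 4 = -4 + l*v²)
(4*(-21))*W(-3, 5) = (4*(-21))*(-4 - 3*5²) = -84*(-4 - 3*25) = -84*(-4 - 75) = -84*(-79) = 6636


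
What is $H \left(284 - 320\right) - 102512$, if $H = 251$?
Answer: $-111548$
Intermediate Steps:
$H \left(284 - 320\right) - 102512 = 251 \left(284 - 320\right) - 102512 = 251 \left(-36\right) - 102512 = -9036 - 102512 = -111548$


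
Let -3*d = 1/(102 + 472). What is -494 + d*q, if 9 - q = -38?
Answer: -850715/1722 ≈ -494.03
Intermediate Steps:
q = 47 (q = 9 - 1*(-38) = 9 + 38 = 47)
d = -1/1722 (d = -1/(3*(102 + 472)) = -⅓/574 = -⅓*1/574 = -1/1722 ≈ -0.00058072)
-494 + d*q = -494 - 1/1722*47 = -494 - 47/1722 = -850715/1722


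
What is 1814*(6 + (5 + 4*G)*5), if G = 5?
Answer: 237634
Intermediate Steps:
1814*(6 + (5 + 4*G)*5) = 1814*(6 + (5 + 4*5)*5) = 1814*(6 + (5 + 20)*5) = 1814*(6 + 25*5) = 1814*(6 + 125) = 1814*131 = 237634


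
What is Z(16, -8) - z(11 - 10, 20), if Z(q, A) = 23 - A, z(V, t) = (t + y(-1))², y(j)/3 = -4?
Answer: -33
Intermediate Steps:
y(j) = -12 (y(j) = 3*(-4) = -12)
z(V, t) = (-12 + t)² (z(V, t) = (t - 12)² = (-12 + t)²)
Z(16, -8) - z(11 - 10, 20) = (23 - 1*(-8)) - (-12 + 20)² = (23 + 8) - 1*8² = 31 - 1*64 = 31 - 64 = -33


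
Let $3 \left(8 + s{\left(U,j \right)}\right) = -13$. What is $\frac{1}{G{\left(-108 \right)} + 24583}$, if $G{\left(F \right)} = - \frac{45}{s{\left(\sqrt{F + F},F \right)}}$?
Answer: $\frac{37}{909706} \approx 4.0672 \cdot 10^{-5}$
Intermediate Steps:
$s{\left(U,j \right)} = - \frac{37}{3}$ ($s{\left(U,j \right)} = -8 + \frac{1}{3} \left(-13\right) = -8 - \frac{13}{3} = - \frac{37}{3}$)
$G{\left(F \right)} = \frac{135}{37}$ ($G{\left(F \right)} = - \frac{45}{- \frac{37}{3}} = \left(-45\right) \left(- \frac{3}{37}\right) = \frac{135}{37}$)
$\frac{1}{G{\left(-108 \right)} + 24583} = \frac{1}{\frac{135}{37} + 24583} = \frac{1}{\frac{909706}{37}} = \frac{37}{909706}$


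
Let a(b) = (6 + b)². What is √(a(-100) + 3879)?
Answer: √12715 ≈ 112.76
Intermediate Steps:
√(a(-100) + 3879) = √((6 - 100)² + 3879) = √((-94)² + 3879) = √(8836 + 3879) = √12715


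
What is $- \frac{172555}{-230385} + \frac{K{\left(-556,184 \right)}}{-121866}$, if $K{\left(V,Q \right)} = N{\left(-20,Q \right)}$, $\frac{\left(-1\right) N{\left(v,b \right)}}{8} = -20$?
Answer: $\frac{699724201}{935869947} \approx 0.74767$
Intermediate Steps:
$N{\left(v,b \right)} = 160$ ($N{\left(v,b \right)} = \left(-8\right) \left(-20\right) = 160$)
$K{\left(V,Q \right)} = 160$
$- \frac{172555}{-230385} + \frac{K{\left(-556,184 \right)}}{-121866} = - \frac{172555}{-230385} + \frac{160}{-121866} = \left(-172555\right) \left(- \frac{1}{230385}\right) + 160 \left(- \frac{1}{121866}\right) = \frac{34511}{46077} - \frac{80}{60933} = \frac{699724201}{935869947}$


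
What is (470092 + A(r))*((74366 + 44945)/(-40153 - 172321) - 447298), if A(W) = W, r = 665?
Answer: -44740422605734191/212474 ≈ -2.1057e+11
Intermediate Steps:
(470092 + A(r))*((74366 + 44945)/(-40153 - 172321) - 447298) = (470092 + 665)*((74366 + 44945)/(-40153 - 172321) - 447298) = 470757*(119311/(-212474) - 447298) = 470757*(119311*(-1/212474) - 447298) = 470757*(-119311/212474 - 447298) = 470757*(-95039314563/212474) = -44740422605734191/212474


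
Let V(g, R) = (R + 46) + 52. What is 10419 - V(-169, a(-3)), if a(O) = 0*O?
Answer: 10321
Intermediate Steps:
a(O) = 0
V(g, R) = 98 + R (V(g, R) = (46 + R) + 52 = 98 + R)
10419 - V(-169, a(-3)) = 10419 - (98 + 0) = 10419 - 1*98 = 10419 - 98 = 10321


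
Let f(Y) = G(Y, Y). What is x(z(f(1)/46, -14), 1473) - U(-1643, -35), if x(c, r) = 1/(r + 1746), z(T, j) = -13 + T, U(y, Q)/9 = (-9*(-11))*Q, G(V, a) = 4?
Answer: 100384516/3219 ≈ 31185.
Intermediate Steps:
f(Y) = 4
U(y, Q) = 891*Q (U(y, Q) = 9*((-9*(-11))*Q) = 9*(99*Q) = 891*Q)
x(c, r) = 1/(1746 + r)
x(z(f(1)/46, -14), 1473) - U(-1643, -35) = 1/(1746 + 1473) - 891*(-35) = 1/3219 - 1*(-31185) = 1/3219 + 31185 = 100384516/3219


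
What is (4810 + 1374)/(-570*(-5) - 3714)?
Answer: -773/108 ≈ -7.1574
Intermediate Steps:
(4810 + 1374)/(-570*(-5) - 3714) = 6184/(2850 - 3714) = 6184/(-864) = 6184*(-1/864) = -773/108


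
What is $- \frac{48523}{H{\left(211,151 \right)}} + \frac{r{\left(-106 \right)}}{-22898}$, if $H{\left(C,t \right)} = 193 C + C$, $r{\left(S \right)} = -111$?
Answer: $- \frac{276633995}{234326683} \approx -1.1805$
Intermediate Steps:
$H{\left(C,t \right)} = 194 C$
$- \frac{48523}{H{\left(211,151 \right)}} + \frac{r{\left(-106 \right)}}{-22898} = - \frac{48523}{194 \cdot 211} - \frac{111}{-22898} = - \frac{48523}{40934} - - \frac{111}{22898} = \left(-48523\right) \frac{1}{40934} + \frac{111}{22898} = - \frac{48523}{40934} + \frac{111}{22898} = - \frac{276633995}{234326683}$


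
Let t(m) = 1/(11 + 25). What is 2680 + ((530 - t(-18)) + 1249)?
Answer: 160523/36 ≈ 4459.0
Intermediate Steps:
t(m) = 1/36
2680 + ((530 - t(-18)) + 1249) = 2680 + ((530 - 1*1/36) + 1249) = 2680 + ((530 - 1/36) + 1249) = 2680 + (19079/36 + 1249) = 2680 + 64043/36 = 160523/36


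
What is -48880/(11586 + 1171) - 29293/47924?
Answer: -2716215921/611366468 ≈ -4.4429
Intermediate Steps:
-48880/(11586 + 1171) - 29293/47924 = -48880/12757 - 29293*1/47924 = -48880*1/12757 - 29293/47924 = -48880/12757 - 29293/47924 = -2716215921/611366468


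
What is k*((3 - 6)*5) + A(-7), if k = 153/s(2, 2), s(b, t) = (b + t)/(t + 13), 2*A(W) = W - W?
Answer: -34425/4 ≈ -8606.3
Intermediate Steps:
A(W) = 0 (A(W) = (W - W)/2 = (1/2)*0 = 0)
s(b, t) = (b + t)/(13 + t)
k = 2295/4 (k = 153/(((2 + 2)/(13 + 2))) = 153/((4/15)) = 153/(((1/15)*4)) = 153/(4/15) = 153*(15/4) = 2295/4 ≈ 573.75)
k*((3 - 6)*5) + A(-7) = 2295*((3 - 6)*5)/4 + 0 = 2295*(-3*5)/4 + 0 = (2295/4)*(-15) + 0 = -34425/4 + 0 = -34425/4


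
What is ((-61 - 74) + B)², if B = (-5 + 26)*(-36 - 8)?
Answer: 1121481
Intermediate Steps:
B = -924 (B = 21*(-44) = -924)
((-61 - 74) + B)² = ((-61 - 74) - 924)² = (-135 - 924)² = (-1059)² = 1121481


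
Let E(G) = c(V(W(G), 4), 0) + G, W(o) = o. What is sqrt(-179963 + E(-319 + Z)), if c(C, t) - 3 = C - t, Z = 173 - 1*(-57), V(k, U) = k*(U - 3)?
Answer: I*sqrt(180138) ≈ 424.43*I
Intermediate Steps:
V(k, U) = k*(-3 + U)
Z = 230 (Z = 173 + 57 = 230)
c(C, t) = 3 + C - t (c(C, t) = 3 + (C - t) = 3 + C - t)
E(G) = 3 + 2*G (E(G) = (3 + G*(-3 + 4) - 1*0) + G = (3 + G*1 + 0) + G = (3 + G + 0) + G = (3 + G) + G = 3 + 2*G)
sqrt(-179963 + E(-319 + Z)) = sqrt(-179963 + (3 + 2*(-319 + 230))) = sqrt(-179963 + (3 + 2*(-89))) = sqrt(-179963 + (3 - 178)) = sqrt(-179963 - 175) = sqrt(-180138) = I*sqrt(180138)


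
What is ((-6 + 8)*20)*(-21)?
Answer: -840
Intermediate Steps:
((-6 + 8)*20)*(-21) = (2*20)*(-21) = 40*(-21) = -840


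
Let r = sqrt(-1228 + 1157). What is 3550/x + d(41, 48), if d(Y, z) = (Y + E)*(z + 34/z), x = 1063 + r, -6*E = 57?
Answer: 695043259/452016 - 355*I*sqrt(71)/113004 ≈ 1537.7 - 0.026471*I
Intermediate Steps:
r = I*sqrt(71) (r = sqrt(-71) = I*sqrt(71) ≈ 8.4261*I)
E = -19/2 (E = -1/6*57 = -19/2 ≈ -9.5000)
x = 1063 + I*sqrt(71) ≈ 1063.0 + 8.4261*I
d(Y, z) = (-19/2 + Y)*(z + 34/z) (d(Y, z) = (Y - 19/2)*(z + 34/z) = (-19/2 + Y)*(z + 34/z))
3550/x + d(41, 48) = 3550/(1063 + I*sqrt(71)) + (1/2)*(-646 + 68*41 + 48**2*(-19 + 2*41))/48 = 3550/(1063 + I*sqrt(71)) + (1/2)*(1/48)*(-646 + 2788 + 2304*(-19 + 82)) = 3550/(1063 + I*sqrt(71)) + (1/2)*(1/48)*(-646 + 2788 + 2304*63) = 3550/(1063 + I*sqrt(71)) + (1/2)*(1/48)*(-646 + 2788 + 145152) = 3550/(1063 + I*sqrt(71)) + (1/2)*(1/48)*147294 = 3550/(1063 + I*sqrt(71)) + 24549/16 = 24549/16 + 3550/(1063 + I*sqrt(71))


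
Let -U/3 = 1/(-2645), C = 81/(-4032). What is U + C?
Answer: -22461/1184960 ≈ -0.018955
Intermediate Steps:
C = -9/448 (C = 81*(-1/4032) = -9/448 ≈ -0.020089)
U = 3/2645 (U = -3/(-2645) = -3*(-1/2645) = 3/2645 ≈ 0.0011342)
U + C = 3/2645 - 9/448 = -22461/1184960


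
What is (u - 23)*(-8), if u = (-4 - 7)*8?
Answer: 888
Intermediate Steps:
u = -88 (u = -11*8 = -88)
(u - 23)*(-8) = (-88 - 23)*(-8) = -111*(-8) = 888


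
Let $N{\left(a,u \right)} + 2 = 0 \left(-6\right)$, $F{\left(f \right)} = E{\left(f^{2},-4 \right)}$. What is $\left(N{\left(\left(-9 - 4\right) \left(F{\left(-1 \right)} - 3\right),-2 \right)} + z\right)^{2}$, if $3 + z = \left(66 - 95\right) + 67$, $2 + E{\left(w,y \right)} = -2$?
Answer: $1089$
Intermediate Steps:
$E{\left(w,y \right)} = -4$ ($E{\left(w,y \right)} = -2 - 2 = -4$)
$F{\left(f \right)} = -4$
$z = 35$ ($z = -3 + \left(\left(66 - 95\right) + 67\right) = -3 + \left(-29 + 67\right) = -3 + 38 = 35$)
$N{\left(a,u \right)} = -2$ ($N{\left(a,u \right)} = -2 + 0 \left(-6\right) = -2 + 0 = -2$)
$\left(N{\left(\left(-9 - 4\right) \left(F{\left(-1 \right)} - 3\right),-2 \right)} + z\right)^{2} = \left(-2 + 35\right)^{2} = 33^{2} = 1089$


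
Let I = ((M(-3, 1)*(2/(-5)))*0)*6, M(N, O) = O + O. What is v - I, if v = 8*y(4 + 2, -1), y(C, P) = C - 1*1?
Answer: 40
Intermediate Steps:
y(C, P) = -1 + C (y(C, P) = C - 1 = -1 + C)
v = 40 (v = 8*(-1 + (4 + 2)) = 8*(-1 + 6) = 8*5 = 40)
M(N, O) = 2*O
I = 0 (I = (((2*1)*(2/(-5)))*0)*6 = ((2*(2*(-⅕)))*0)*6 = ((2*(-⅖))*0)*6 = -⅘*0*6 = 0*6 = 0)
v - I = 40 - 1*0 = 40 + 0 = 40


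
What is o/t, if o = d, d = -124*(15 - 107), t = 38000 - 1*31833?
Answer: 11408/6167 ≈ 1.8498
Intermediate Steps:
t = 6167 (t = 38000 - 31833 = 6167)
d = 11408 (d = -124*(-92) = 11408)
o = 11408
o/t = 11408/6167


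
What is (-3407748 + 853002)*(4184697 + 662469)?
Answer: -12383277949836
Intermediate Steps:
(-3407748 + 853002)*(4184697 + 662469) = -2554746*4847166 = -12383277949836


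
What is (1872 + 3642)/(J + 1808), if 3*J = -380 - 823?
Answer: 1838/469 ≈ 3.9190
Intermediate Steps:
J = -401 (J = (-380 - 823)/3 = (⅓)*(-1203) = -401)
(1872 + 3642)/(J + 1808) = (1872 + 3642)/(-401 + 1808) = 5514/1407 = 5514*(1/1407) = 1838/469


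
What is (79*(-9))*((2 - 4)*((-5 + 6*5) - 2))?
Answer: 32706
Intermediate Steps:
(79*(-9))*((2 - 4)*((-5 + 6*5) - 2)) = -(-1422)*((-5 + 30) - 2) = -(-1422)*(25 - 2) = -(-1422)*23 = -711*(-46) = 32706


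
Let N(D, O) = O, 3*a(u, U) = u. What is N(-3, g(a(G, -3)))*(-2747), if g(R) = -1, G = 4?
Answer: 2747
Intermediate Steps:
a(u, U) = u/3
N(-3, g(a(G, -3)))*(-2747) = -1*(-2747) = 2747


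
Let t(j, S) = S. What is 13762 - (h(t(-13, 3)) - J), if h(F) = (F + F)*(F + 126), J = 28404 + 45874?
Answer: 87266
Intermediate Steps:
J = 74278
h(F) = 2*F*(126 + F) (h(F) = (2*F)*(126 + F) = 2*F*(126 + F))
13762 - (h(t(-13, 3)) - J) = 13762 - (2*3*(126 + 3) - 1*74278) = 13762 - (2*3*129 - 74278) = 13762 - (774 - 74278) = 13762 - 1*(-73504) = 13762 + 73504 = 87266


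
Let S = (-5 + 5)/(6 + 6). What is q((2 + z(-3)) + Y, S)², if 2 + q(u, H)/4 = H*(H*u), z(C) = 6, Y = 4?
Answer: 64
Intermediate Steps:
S = 0 (S = 0/12 = 0*(1/12) = 0)
q(u, H) = -8 + 4*u*H² (q(u, H) = -8 + 4*(H*(H*u)) = -8 + 4*(u*H²) = -8 + 4*u*H²)
q((2 + z(-3)) + Y, S)² = (-8 + 4*((2 + 6) + 4)*0²)² = (-8 + 4*(8 + 4)*0)² = (-8 + 4*12*0)² = (-8 + 0)² = (-8)² = 64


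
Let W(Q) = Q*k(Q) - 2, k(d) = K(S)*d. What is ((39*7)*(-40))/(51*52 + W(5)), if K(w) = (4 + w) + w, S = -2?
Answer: -1092/265 ≈ -4.1208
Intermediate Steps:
K(w) = 4 + 2*w
k(d) = 0 (k(d) = (4 + 2*(-2))*d = (4 - 4)*d = 0*d = 0)
W(Q) = -2 (W(Q) = Q*0 - 2 = 0 - 2 = -2)
((39*7)*(-40))/(51*52 + W(5)) = ((39*7)*(-40))/(51*52 - 2) = (273*(-40))/(2652 - 2) = -10920/2650 = -10920*1/2650 = -1092/265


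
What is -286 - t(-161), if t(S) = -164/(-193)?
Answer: -55362/193 ≈ -286.85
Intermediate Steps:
t(S) = 164/193 (t(S) = -164*(-1/193) = 164/193)
-286 - t(-161) = -286 - 1*164/193 = -286 - 164/193 = -55362/193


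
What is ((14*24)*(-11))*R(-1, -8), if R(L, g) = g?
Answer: 29568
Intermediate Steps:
((14*24)*(-11))*R(-1, -8) = ((14*24)*(-11))*(-8) = (336*(-11))*(-8) = -3696*(-8) = 29568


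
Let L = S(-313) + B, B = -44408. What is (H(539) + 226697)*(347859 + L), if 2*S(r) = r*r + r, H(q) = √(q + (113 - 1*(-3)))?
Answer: 79860592463 + 352279*√655 ≈ 7.9870e+10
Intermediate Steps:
H(q) = √(116 + q) (H(q) = √(q + (113 + 3)) = √(q + 116) = √(116 + q))
S(r) = r/2 + r²/2 (S(r) = (r*r + r)/2 = (r² + r)/2 = (r + r²)/2 = r/2 + r²/2)
L = 4420 (L = (½)*(-313)*(1 - 313) - 44408 = (½)*(-313)*(-312) - 44408 = 48828 - 44408 = 4420)
(H(539) + 226697)*(347859 + L) = (√(116 + 539) + 226697)*(347859 + 4420) = (√655 + 226697)*352279 = (226697 + √655)*352279 = 79860592463 + 352279*√655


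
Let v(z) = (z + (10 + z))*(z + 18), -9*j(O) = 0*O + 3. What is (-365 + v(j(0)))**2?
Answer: 3243601/81 ≈ 40044.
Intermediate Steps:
j(O) = -1/3 (j(O) = -(0*O + 3)/9 = -(0 + 3)/9 = -1/9*3 = -1/3)
v(z) = (10 + 2*z)*(18 + z)
(-365 + v(j(0)))**2 = (-365 + (180 + 2*(-1/3)**2 + 46*(-1/3)))**2 = (-365 + (180 + 2*(1/9) - 46/3))**2 = (-365 + (180 + 2/9 - 46/3))**2 = (-365 + 1484/9)**2 = (-1801/9)**2 = 3243601/81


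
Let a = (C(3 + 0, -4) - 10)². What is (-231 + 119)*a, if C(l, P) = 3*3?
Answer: -112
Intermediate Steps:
C(l, P) = 9
a = 1 (a = (9 - 10)² = (-1)² = 1)
(-231 + 119)*a = (-231 + 119)*1 = -112*1 = -112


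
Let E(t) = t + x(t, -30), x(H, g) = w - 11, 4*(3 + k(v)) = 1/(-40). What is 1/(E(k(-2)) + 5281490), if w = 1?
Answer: 160/845036319 ≈ 1.8934e-7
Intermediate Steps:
k(v) = -481/160 (k(v) = -3 + (¼)/(-40) = -3 + (¼)*(-1/40) = -3 - 1/160 = -481/160)
x(H, g) = -10 (x(H, g) = 1 - 11 = -10)
E(t) = -10 + t (E(t) = t - 10 = -10 + t)
1/(E(k(-2)) + 5281490) = 1/((-10 - 481/160) + 5281490) = 1/(-2081/160 + 5281490) = 1/(845036319/160) = 160/845036319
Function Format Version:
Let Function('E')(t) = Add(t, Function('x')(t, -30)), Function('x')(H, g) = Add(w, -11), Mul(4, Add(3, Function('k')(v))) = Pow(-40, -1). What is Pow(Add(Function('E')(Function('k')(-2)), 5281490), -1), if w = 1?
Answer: Rational(160, 845036319) ≈ 1.8934e-7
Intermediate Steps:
Function('k')(v) = Rational(-481, 160) (Function('k')(v) = Add(-3, Mul(Rational(1, 4), Pow(-40, -1))) = Add(-3, Mul(Rational(1, 4), Rational(-1, 40))) = Add(-3, Rational(-1, 160)) = Rational(-481, 160))
Function('x')(H, g) = -10 (Function('x')(H, g) = Add(1, -11) = -10)
Function('E')(t) = Add(-10, t) (Function('E')(t) = Add(t, -10) = Add(-10, t))
Pow(Add(Function('E')(Function('k')(-2)), 5281490), -1) = Pow(Add(Add(-10, Rational(-481, 160)), 5281490), -1) = Pow(Add(Rational(-2081, 160), 5281490), -1) = Pow(Rational(845036319, 160), -1) = Rational(160, 845036319)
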